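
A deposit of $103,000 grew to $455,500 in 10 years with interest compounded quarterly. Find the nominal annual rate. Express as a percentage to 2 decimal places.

15.15%

The 40-period growth factor is 455,500/103,000 = 4.42233.
r/4 = 4.42233^(1/40) − 1 ≈ 0.037866, so r ≈ 4·0.037866 = 15.14639%.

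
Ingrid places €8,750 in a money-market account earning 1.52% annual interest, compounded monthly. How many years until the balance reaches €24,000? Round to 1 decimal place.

66.4 years

We need (1 + 0.00126667)^(12t) = 2.7429, so 12t = ln 2.7429 / ln 1.001267 ≈ 797.0834.
t ≈ 797.0834/12 = 66.4236 years.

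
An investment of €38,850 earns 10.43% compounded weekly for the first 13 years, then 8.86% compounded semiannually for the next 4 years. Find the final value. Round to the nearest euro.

Phase 1: 38,850·(1 + 0.1043/52)^676 ≈ 150,543.1992.
Phase 2: 150,543.1992·(1 + 0.0443)^8 ≈ 212,942.9985.

€212,943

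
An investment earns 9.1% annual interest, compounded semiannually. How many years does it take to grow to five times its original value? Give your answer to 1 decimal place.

18.1 years

(1 + 0.0455)^(2t) = 5.
2t = ln 5 / ln(1 + 0.0455) ≈ 1.6094/0.0444952 ≈ 36.1710.
t ≈ 18.0855.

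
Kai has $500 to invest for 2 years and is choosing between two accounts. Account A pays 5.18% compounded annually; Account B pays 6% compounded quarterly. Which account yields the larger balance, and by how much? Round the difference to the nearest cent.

A: (1 + 0.0518)^2 ≈ 1.10628324, so 500 × 1.10628324 ≈ 553.1416.
B: (1 + 0.015)^8 ≈ 1.12649259, so 500 × 1.12649259 ≈ 563.2463.
Difference ≈ 10.1047 in favor of B.

Account B, by $10.10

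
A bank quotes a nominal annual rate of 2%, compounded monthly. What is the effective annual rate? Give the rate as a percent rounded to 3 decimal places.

2.018%

EAR = (1 + 2%/12)^12 − 1 = (1 + 0.00166667)^12 − 1.
(1 + 0.00166667)^12 ≈ 1.020184, so EAR ≈ 2.01844%.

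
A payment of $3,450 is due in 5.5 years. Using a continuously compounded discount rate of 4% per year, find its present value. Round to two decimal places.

P = A·e^(−rt) = 3,450·e^(−0.22).
e^(−0.22) ≈ 0.802518798, so P ≈ 2,768.6899.

$2,768.69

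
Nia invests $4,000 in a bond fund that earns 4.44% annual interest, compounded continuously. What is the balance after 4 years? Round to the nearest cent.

A = P·e^(rt) = 4,000·e^(0.0444·4) = 4,000·e^0.1776.
e^0.1776 ≈ 1.194347487, so A ≈ 4,777.3899.

$4,777.39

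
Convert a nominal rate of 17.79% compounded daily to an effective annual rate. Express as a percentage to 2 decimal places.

One year is 365 periods at 0.000487397 each: (1 + 0.000487397)^365 ≈ 1.194654.
EAR = 1.194654 − 1 ≈ 19.46541%.

19.47%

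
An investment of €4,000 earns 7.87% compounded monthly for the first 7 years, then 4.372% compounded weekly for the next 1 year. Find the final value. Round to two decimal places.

Phase 1: 4,000·(1 + 0.0787/12)^84 ≈ 6,926.7846.
Phase 2: 6,926.7846·(1 + 0.04372/52)^52 ≈ 7,236.2083.

€7,236.21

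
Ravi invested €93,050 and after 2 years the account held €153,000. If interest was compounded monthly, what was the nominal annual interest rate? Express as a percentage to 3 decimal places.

The 24-period growth factor is 153,000/93,050 = 1.64428.
r/12 = 1.64428^(1/24) − 1 ≈ 0.020937, so r ≈ 12·0.020937 = 25.12445%.

25.124%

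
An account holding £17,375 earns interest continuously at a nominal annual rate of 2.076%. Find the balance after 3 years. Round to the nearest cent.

£18,491.52

A = P·e^(rt) = 17,375·e^(0.02076·3) = 17,375·e^0.06228.
e^0.06228 ≈ 1.0642602959, so A ≈ 18,491.5226.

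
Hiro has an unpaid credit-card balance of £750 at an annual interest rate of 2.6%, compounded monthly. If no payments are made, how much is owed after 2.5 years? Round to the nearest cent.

Growth factor = (1 + 0.026/12)^30 ≈ 1.06708399.
A ≈ 750 × 1.06708399 ≈ 800.3130.

£800.31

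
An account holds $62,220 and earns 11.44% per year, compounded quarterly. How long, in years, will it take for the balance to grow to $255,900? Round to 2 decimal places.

(1 + 0.0286)^(4t) = 255,900/62,220 = 4.1128.
4t·ln(1 + 0.0286) = ln(4.1128); 4t = 1.4141/0.0281987 ≈ 50.1481.
t ≈ 12.5370 years.

12.54 years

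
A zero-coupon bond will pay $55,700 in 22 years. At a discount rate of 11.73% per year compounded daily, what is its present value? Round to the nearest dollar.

Growth factor = (1 + 0.1173/365)^8030 ≈ 13.19958547.
P = 55,700/13.19958547 ≈ 4,219.8295.

$4,220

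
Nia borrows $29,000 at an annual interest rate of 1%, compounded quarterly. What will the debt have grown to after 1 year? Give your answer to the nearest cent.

$29,291.09

Growth factor = (1 + 0.0025)^4 ≈ 1.0100375625.
A ≈ 29,000 × 1.0100375625 ≈ 29,291.0893.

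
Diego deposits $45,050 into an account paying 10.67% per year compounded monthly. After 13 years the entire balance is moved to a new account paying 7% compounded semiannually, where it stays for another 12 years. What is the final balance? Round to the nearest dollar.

After 13 years at 10.67%: 45,050 × 3.97875715548 ≈ 179,243.0099.
Then 12 years at 7%: 179,243.0099 × 2.28332848721 ≈ 409,270.6705.

$409,271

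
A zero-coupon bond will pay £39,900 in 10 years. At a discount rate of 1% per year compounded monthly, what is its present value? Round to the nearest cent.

£36,104.52

Periodic rate = 1%/12 = 0.000833333; 120 periods.
P = 39,900/(1 + 0.01/12)^120 ≈ 39,900/1.1051248958 ≈ 36,104.5165.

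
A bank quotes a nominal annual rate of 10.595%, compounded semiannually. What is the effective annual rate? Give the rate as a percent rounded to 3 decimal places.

10.876%

EAR = (1 + 10.595%/2)^2 − 1 = (1 + 0.052975)^2 − 1.
(1 + 0.052975)^2 ≈ 1.108756, so EAR ≈ 10.87564%.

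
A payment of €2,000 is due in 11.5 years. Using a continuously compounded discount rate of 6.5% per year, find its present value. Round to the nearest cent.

€947.10

P = A·e^(−rt) = 2,000·e^(−0.7475).
e^(−0.7475) ≈ 0.4735489465, so P ≈ 947.0979.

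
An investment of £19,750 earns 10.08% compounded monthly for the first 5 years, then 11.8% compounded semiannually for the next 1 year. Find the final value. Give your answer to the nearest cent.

After 5 years at 10.08%: 19,750 × 1.6518485265 ≈ 32,624.0084.
Then 1 years at 11.8%: 32,624.0084 × 1.121481 ≈ 36,587.2056.

£36,587.21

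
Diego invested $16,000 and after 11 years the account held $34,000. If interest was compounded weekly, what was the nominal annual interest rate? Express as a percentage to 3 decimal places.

(1 + r/52)^572 = 34,000/16,000 = 2.125.
1 + r/52 = 2.125^(1/572) ≈ 1.001319, so r/52 ≈ 0.00131865.
r ≈ 52·0.00131865 = 6.85699%.

6.857%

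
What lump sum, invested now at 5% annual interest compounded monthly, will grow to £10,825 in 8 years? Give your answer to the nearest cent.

£7,262.25

Periodic rate = 5%/12 = 0.00416667; 96 periods.
P = 10,825/(1 + 0.05/12)^96 ≈ 10,825/1.4905854679 ≈ 7,262.2471.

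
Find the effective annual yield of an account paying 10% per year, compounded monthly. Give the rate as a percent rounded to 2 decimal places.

One year is 12 periods at 0.00833333 each: (1 + 0.00833333)^12 ≈ 1.104713.
EAR = 1.104713 − 1 ≈ 10.47131%.

10.47%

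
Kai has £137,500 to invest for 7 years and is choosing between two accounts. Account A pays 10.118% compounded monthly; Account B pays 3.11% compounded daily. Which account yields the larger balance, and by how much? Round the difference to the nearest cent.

Account A, by £107,419.50

Account A growth factor: (1 + 0.10118/12)^84 ≈ 2.02443524958; balance ≈ 278,359.8468.
Account B growth factor: (1 + 0.0311/365)^2555 ≈ 1.24320251783; balance ≈ 170,940.3462.
Account A is larger by 107,419.5006.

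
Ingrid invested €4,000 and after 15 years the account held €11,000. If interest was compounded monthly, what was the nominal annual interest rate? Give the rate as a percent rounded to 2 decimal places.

(1 + r/12)^180 = 11,000/4,000 = 2.75.
1 + r/12 = 2.75^(1/180) ≈ 1.005636, so r/12 ≈ 0.00563583.
r ≈ 12·0.00563583 = 6.76299%.

6.76%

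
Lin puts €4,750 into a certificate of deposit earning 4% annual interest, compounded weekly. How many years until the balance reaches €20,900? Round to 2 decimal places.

(1 + 0.000769231)^(52t) = 20,900/4,750 = 4.4.
52t·ln(1 + 0.000769231) = ln(4.4); 52t = 1.4816/0.000768935 ≈ 1926.8266.
t ≈ 37.0544 years.

37.05 years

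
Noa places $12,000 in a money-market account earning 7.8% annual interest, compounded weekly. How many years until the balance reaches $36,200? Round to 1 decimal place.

(1 + 0.0015)^(52t) = 36,200/12,000 = 3.0167.
52t·ln(1 + 0.0015) = ln(3.0167); 52t = 1.1042/0.00149888 ≈ 736.6536.
t ≈ 14.1664 years.

14.2 years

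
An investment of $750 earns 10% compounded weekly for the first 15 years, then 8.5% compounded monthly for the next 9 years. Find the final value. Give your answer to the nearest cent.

$7,193.52

After 15 years at 10%: 750 × 4.475238018 ≈ 3,356.4285.
Then 9 years at 8.5%: 3,356.4285 × 2.143207099 ≈ 7,193.5214.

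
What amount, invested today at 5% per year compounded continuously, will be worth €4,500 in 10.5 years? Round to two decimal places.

€2,662.00

P = A·e^(−rt) = 4,500·e^(−0.525).
e^(−0.525) ≈ 0.5915553644, so P ≈ 2,661.9991.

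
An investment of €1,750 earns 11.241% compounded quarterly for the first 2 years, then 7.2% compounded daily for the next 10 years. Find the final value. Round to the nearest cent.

€4,487.36

After 2 years at 11.241%: 1,750 × 1.248220531 ≈ 2,184.3859.
Then 10 years at 7.2%: 2,184.3859 × 2.054287342 ≈ 4,487.3564.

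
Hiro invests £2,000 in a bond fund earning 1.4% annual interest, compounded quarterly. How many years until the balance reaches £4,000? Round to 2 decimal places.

49.60 years

(1 + 0.0035)^(4t) = 4,000/2,000 = 2.
4t·ln(1 + 0.0035) = ln(2); 4t = 0.69315/0.00349389 ≈ 198.3884.
t ≈ 49.5971 years.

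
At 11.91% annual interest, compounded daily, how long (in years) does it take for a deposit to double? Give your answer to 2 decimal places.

5.82 years

(1 + 0.000326301)^(365t) = 2.
365t = ln 2 / ln(1 + 0.000326301) ≈ 0.69315/0.000326248 ≈ 2124.6011.
t ≈ 5.8208.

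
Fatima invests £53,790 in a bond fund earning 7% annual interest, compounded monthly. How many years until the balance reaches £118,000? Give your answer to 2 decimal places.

(1 + 0.00583333)^(12t) = 118,000/53,790 = 2.1937.
12t·ln(1 + 0.00583333) = ln(2.1937); 12t = 0.7856/0.00581639 ≈ 135.0662.
t ≈ 11.2555 years.

11.26 years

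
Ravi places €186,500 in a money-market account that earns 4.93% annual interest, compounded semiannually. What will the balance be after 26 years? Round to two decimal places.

€661,617.74

Growth factor = (1 + 0.02465)^52 ≈ 3.54754822812.
A ≈ 186,500 × 3.54754822812 ≈ 661,617.7445.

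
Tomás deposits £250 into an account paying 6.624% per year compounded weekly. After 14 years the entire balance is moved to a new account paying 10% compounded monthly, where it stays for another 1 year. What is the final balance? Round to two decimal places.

£697.72

After 14 years at 6.624%: 250 × 2.52633553 ≈ 631.5839.
Then 1 years at 10%: 631.5839 × 1.10471307 ≈ 697.7190.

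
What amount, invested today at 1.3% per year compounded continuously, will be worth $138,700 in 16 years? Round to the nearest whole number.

P = A·e^(−rt) = 138,700·e^(−0.208).
e^(−0.208) ≈ 0.812207036712, so P ≈ 112,653.1160.

$112,653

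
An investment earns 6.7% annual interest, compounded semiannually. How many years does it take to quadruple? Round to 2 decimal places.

(1 + 0.0335)^(2t) = 4.
2t = ln 4 / ln(1 + 0.0335) ≈ 1.3863/0.0329511 ≈ 42.0713.
t ≈ 21.0356.

21.04 years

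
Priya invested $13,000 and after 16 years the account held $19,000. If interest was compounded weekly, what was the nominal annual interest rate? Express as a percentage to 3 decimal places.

The 832-period growth factor is 19,000/13,000 = 1.46154.
r/52 = 1.46154^(1/832) − 1 ≈ 0.000456221, so r ≈ 52·0.000456221 = 2.37235%.

2.372%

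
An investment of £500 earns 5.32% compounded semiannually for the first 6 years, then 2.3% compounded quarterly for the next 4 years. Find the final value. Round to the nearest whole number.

After 6 years at 5.32%: 500 × 1.3702983 ≈ 685.1492.
Then 4 years at 2.3%: 685.1492 × 1.09607598 ≈ 750.9755.

£751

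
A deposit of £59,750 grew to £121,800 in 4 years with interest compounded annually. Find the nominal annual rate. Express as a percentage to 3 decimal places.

(1 + r)^4 = 121,800/59,750 = 2.03849.
1 + r = 2.03849^(1/4) ≈ 1.194888, so r ≈ 0.194888.
r ≈ 19.48884%.

19.489%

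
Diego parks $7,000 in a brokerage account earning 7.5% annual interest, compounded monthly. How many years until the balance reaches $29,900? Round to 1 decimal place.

19.4 years

We need (1 + 0.00625)^(12t) = 4.2714, so 12t = ln 4.2714 / ln 1.00625 ≈ 233.0370.
t ≈ 233.0370/12 = 19.4197 years.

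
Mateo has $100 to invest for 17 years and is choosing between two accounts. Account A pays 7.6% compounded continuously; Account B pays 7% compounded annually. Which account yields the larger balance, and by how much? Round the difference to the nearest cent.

A: e^(0.076·17) = e^1.292 ≈ 3.6400594, so 100 × 3.6400594 ≈ 364.0059.
B: (1 + 0.07)^17 ≈ 3.15881521, so 100 × 3.15881521 ≈ 315.8815.
Difference ≈ 48.1244 in favor of A.

Account A, by $48.12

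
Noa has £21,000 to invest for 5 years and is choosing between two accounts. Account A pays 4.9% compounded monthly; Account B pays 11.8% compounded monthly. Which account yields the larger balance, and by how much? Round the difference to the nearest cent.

Account A growth factor: (1 + 0.049/12)^60 ≈ 1.2769841297; balance ≈ 26,816.6667.
Account B growth factor: (1 + 0.118/12)^60 ≈ 1.7987968848; balance ≈ 37,774.7346.
Account B is larger by 10,958.0679.

Account B, by £10,958.07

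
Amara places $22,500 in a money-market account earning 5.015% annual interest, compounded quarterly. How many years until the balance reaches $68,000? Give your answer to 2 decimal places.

22.19 years

We need (1 + 0.0125375)^(4t) = 3.0222, so 4t = ln 3.0222 / ln 1.012538 ≈ 88.7666.
t ≈ 88.7666/4 = 22.1916 years.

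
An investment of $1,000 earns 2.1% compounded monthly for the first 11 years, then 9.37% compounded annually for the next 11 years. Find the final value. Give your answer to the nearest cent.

$3,373.76

After 11 years at 2.1%: 1,000 × 1.259604913 ≈ 1,259.6049.
Then 11 years at 9.37%: 1,259.6049 × 2.678430201 ≈ 3,373.7638.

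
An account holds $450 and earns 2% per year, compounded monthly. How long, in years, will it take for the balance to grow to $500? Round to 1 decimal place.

5.3 years

(1 + 0.00166667)^(12t) = 500/450 = 1.1111.
12t·ln(1 + 0.00166667) = ln(1.1111); 12t = 0.10536/0.00166528 ≈ 63.2690.
t ≈ 5.2724 years.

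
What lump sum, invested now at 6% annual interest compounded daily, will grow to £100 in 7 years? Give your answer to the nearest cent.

£65.71

Growth factor = (1 + 0.06/365)^2555 ≈ 1.521909.
P = 100/1.521909 ≈ 65.7069.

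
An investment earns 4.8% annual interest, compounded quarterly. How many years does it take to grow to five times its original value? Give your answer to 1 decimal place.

33.7 years

(1 + 0.012)^(4t) = 5.
4t = ln 5 / ln(1 + 0.012) ≈ 1.6094/0.0119286 ≈ 134.9229.
t ≈ 33.7307.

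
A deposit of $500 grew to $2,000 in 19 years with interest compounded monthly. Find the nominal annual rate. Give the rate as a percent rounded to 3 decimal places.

7.319%

The 228-period growth factor is 2,000/500 = 4.
r/12 = 4^(1/228) − 1 ≈ 0.00609876, so r ≈ 12·0.00609876 = 7.31851%.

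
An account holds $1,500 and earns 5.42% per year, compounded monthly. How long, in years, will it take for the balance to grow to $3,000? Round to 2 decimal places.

(1 + 0.00451667)^(12t) = 3,000/1,500 = 2.
12t·ln(1 + 0.00451667) = ln(2); 12t = 0.69315/0.0045065 ≈ 153.8106.
t ≈ 12.8176 years.

12.82 years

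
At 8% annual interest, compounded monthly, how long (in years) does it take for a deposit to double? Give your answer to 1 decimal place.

(1 + 0.00666667)^(12t) = 2.
12t = ln 2 / ln(1 + 0.00666667) ≈ 0.69315/0.00664454 ≈ 104.3183.
t ≈ 8.6932.

8.7 years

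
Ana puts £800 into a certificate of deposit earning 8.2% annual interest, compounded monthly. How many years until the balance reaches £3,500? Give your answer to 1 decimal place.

We need (1 + 0.00683333)^(12t) = 4.375, so 12t = ln 4.375 / ln 1.006833 ≈ 216.7234.
t ≈ 216.7234/12 = 18.0603 years.

18.1 years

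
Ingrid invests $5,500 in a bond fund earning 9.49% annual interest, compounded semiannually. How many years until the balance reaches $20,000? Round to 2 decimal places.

We need (1 + 0.04745)^(2t) = 3.6364, so 2t = ln 3.6364 / ln 1.04745 ≈ 27.8478.
t ≈ 27.8478/2 = 13.9239 years.

13.92 years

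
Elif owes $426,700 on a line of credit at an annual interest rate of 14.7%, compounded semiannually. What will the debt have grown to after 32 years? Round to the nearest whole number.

$39,944,203

Growth factor = (1 + 0.0735)^64 ≈ 93.611913236182.
A ≈ 426,700 × 93.611913236182 ≈ 39,944,203.3779.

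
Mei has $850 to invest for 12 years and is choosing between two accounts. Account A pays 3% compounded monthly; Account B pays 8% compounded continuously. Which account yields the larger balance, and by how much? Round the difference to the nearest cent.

Account B, by $1,002.16

Account A growth factor: (1 + 0.0025)^144 ≈ 1.432685634; balance ≈ 1,217.7828.
Account B growth factor: e^(0.08·12) = e^0.96 ≈ 2.611696473; balance ≈ 2,219.9420.
Account B is larger by 1,002.1592.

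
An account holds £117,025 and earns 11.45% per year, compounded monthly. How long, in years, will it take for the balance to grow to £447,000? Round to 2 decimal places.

We need (1 + 0.00954167)^(12t) = 3.8197, so 12t = ln 3.8197 / ln 1.009542 ≈ 141.1236.
t ≈ 141.1236/12 = 11.7603 years.

11.76 years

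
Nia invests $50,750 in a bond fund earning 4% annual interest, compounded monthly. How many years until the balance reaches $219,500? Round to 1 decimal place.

36.7 years

(1 + 0.00333333)^(12t) = 219,500/50,750 = 4.3251.
12t·ln(1 + 0.00333333) = ln(4.3251); 12t = 1.4644/0.00332779 ≈ 440.0640.
t ≈ 36.6720 years.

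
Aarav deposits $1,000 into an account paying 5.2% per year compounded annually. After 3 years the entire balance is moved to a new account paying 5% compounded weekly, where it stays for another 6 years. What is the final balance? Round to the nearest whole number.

Phase 1: 1,000·(1 + 0.052)^3 ≈ 1,164.2526.
Phase 2: 1,164.2526·(1 + 0.05/52)^312 ≈ 1,571.3501.

$1,571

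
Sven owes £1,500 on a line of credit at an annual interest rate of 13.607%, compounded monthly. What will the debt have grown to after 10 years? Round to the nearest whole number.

£5,804

Periodic rate = 13.607%/12 = 0.0113392; periods = 12·10 = 120.
A = 1,500·(1 + 0.13607/12)^120 ≈ 1,500·3.869182423 ≈ 5,803.7736.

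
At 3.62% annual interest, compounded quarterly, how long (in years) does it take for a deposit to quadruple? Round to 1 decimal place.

(1 + 0.00905)^(4t) = 4.
4t = ln 4 / ln(1 + 0.00905) ≈ 1.3863/0.00900929 ≈ 153.8738.
t ≈ 38.4685.

38.5 years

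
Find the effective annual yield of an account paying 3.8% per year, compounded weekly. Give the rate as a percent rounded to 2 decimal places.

3.87%

EAR = (1 + 3.8%/52)^52 − 1 = (1 + 0.000730769)^52 − 1.
(1 + 0.000730769)^52 ≈ 1.038717, so EAR ≈ 3.87168%.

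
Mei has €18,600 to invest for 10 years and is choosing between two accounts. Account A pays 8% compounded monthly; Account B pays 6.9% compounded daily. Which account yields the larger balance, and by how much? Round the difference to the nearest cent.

A: (1 + 0.08/12)^120 ≈ 2.2196402345, so 18,600 × 2.2196402345 ≈ 41,285.3084.
B: (1 + 0.069/365)^3650 ≈ 1.9935855254, so 18,600 × 1.9935855254 ≈ 37,080.6908.
Difference ≈ 4,204.6176 in favor of A.

Account A, by €4,204.62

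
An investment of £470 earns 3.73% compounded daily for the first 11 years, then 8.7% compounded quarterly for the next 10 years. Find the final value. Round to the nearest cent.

After 11 years at 3.73%: 470 × 1.507238301 ≈ 708.4020.
Then 10 years at 8.7%: 708.4020 × 2.364753382 ≈ 1,675.1960.

£1,675.20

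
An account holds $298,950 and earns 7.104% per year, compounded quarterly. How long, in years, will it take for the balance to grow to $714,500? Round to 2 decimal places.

12.37 years

We need (1 + 0.01776)^(4t) = 2.39, so 4t = ln 2.39 / ln 1.01776 ≈ 49.4944.
t ≈ 49.4944/4 = 12.3736 years.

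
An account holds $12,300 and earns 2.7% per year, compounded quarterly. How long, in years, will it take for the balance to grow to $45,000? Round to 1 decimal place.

48.2 years

(1 + 0.00675)^(4t) = 45,000/12,300 = 3.6585.
4t·ln(1 + 0.00675) = ln(3.6585); 4t = 1.2971/0.00672732 ≈ 192.8053.
t ≈ 48.2013 years.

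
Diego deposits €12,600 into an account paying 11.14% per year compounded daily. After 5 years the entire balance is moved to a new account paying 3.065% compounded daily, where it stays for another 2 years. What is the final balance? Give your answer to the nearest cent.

€23,380.66

Phase 1: 12,600·(1 + 0.1114/365)^1825 ≈ 21,990.5284.
Phase 2: 21,990.5284·(1 + 0.03065/365)^730 ≈ 23,380.6617.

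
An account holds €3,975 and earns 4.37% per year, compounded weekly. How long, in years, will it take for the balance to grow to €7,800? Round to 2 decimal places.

15.43 years

(1 + 0.000840385)^(52t) = 7,800/3,975 = 1.9623.
52t·ln(1 + 0.000840385) = ln(1.9623); 52t = 0.6741/0.000840032 ≈ 802.4685.
t ≈ 15.4321 years.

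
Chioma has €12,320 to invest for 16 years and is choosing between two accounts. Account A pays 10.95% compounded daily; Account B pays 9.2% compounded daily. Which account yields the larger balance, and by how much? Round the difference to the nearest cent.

Account A, by €17,340.09

A: (1 + 0.0003)^5840 ≈ 5.764608563, so 12,320 × 5.764608563 ≈ 71,019.9775.
B: (1 + 0.092/365)^5840 ≈ 4.3571340744, so 12,320 × 4.3571340744 ≈ 53,679.8918.
Difference ≈ 17,340.0857 in favor of A.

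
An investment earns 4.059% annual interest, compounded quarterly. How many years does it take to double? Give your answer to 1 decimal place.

17.2 years

(1 + 0.0101475)^(4t) = 2.
4t = ln 2 / ln(1 + 0.0101475) ≈ 0.69315/0.0100964 ≈ 68.6532.
t ≈ 17.1633.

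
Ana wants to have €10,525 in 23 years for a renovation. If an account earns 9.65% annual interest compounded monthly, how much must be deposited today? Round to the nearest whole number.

€1,154

Periodic rate = 9.65%/12 = 0.00804167; 276 periods.
P = 10,525/(1 + 0.0965/12)^276 ≈ 10,525/9.1214001502 ≈ 1,153.8799.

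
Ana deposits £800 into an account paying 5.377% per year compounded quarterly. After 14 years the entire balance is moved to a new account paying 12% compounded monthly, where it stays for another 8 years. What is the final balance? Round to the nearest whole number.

£4,392

Phase 1: 800·(1 + 0.0134425)^56 ≈ 1,689.8195.
Phase 2: 1,689.8195·(1 + 0.01)^96 ≈ 4,392.3021.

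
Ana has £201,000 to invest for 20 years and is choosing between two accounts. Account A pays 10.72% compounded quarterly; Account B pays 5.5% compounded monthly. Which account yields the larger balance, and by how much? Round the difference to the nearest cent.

Account A, by £1,065,174.48

Account A growth factor: (1 + 0.0268)^80 ≈ 8.296001080642; balance ≈ 1,667,496.2172.
Account B growth factor: (1 + 0.055/12)^240 ≈ 2.99662556172; balance ≈ 602,321.7379.
Account A is larger by 1,065,174.4793.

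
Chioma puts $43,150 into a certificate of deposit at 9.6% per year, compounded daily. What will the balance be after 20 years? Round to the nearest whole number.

$294,250

Periodic rate = 9.6%/365 = 0.000263014; periods = 365·20 = 7300.
A = 43,150·(1 + 0.096/365)^7300 ≈ 43,150·6.81923674325 ≈ 294,250.0655.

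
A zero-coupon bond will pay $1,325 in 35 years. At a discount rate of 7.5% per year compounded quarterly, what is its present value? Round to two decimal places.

Periodic rate = 7.5%/4 = 0.01875; 140 periods.
P = 1,325/(1 + 0.01875)^140 ≈ 1,325/13.47308485 ≈ 98.3442.

$98.34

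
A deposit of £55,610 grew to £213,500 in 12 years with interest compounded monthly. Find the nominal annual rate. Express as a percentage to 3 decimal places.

(1 + r/12)^144 = 213,500/55,610 = 3.83924.
1 + r/12 = 3.83924^(1/144) ≈ 1.009386, so r/12 ≈ 0.00938595.
r ≈ 12·0.00938595 = 11.26314%.

11.263%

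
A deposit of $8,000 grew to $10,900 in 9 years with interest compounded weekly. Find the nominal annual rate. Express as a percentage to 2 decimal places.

3.44%

The 468-period growth factor is 10,900/8,000 = 1.3625.
r/52 = 1.3625^(1/468) − 1 ≈ 0.000661161, so r ≈ 52·0.000661161 = 3.43804%.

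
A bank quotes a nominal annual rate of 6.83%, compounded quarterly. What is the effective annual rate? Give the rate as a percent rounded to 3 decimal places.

7.007%

One year is 4 periods at 0.017075 each: (1 + 0.017075)^4 ≈ 1.070069.
EAR = 1.070069 − 1 ≈ 7.00693%.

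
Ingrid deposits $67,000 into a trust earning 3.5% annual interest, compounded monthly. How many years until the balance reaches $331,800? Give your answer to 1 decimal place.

(1 + 0.00291667)^(12t) = 331,800/67,000 = 4.9522.
12t·ln(1 + 0.00291667) = ln(4.9522); 12t = 1.5998/0.00291242 ≈ 549.3160.
t ≈ 45.7763 years.

45.8 years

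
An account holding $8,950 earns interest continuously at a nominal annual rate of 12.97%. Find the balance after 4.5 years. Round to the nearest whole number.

$16,043

A = P·e^(rt) = 8,950·e^(0.1297·4.5) = 8,950·e^0.58365.
e^0.58365 ≈ 1.7925693828, so A ≈ 16,043.4960.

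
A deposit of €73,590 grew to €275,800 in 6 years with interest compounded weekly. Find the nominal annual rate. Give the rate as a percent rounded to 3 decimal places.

(1 + r/52)^312 = 275,800/73,590 = 3.74779.
1 + r/52 = 3.74779^(1/312) ≈ 1.004243, so r/52 ≈ 0.00424349.
r ≈ 52·0.00424349 = 22.06613%.

22.066%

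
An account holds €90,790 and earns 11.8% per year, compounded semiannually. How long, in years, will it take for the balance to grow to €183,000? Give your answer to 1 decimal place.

(1 + 0.059)^(2t) = 183,000/90,790 = 2.0156.
2t·ln(1 + 0.059) = ln(2.0156); 2t = 0.70094/0.0573251 ≈ 12.2274.
t ≈ 6.1137 years.

6.1 years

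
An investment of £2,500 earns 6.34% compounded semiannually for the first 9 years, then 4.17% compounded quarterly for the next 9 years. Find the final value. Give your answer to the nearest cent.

After 9 years at 6.34%: 2,500 × 1.753726037 ≈ 4,384.3151.
Then 9 years at 4.17%: 4,384.3151 × 1.452603174 ≈ 6,368.6700.

£6,368.67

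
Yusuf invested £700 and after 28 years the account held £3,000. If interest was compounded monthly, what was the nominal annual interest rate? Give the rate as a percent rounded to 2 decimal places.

5.21%

(1 + r/12)^336 = 3,000/700 = 4.28571.
1 + r/12 = 4.28571^(1/336) ≈ 1.004341, so r/12 ≈ 0.00434061.
r ≈ 12·0.00434061 = 5.20873%.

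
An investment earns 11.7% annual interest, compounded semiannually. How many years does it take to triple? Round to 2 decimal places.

9.66 years

(1 + 0.0585)^(2t) = 3.
2t = ln 3 / ln(1 + 0.0585) ≈ 1.0986/0.0568528 ≈ 19.3238.
t ≈ 9.6619.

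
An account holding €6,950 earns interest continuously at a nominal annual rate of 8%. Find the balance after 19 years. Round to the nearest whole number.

€31,777

A = P·e^(rt) = 6,950·e^(0.08·19) = 6,950·e^1.52.
e^1.52 ≈ 4.5722251951, so A ≈ 31,776.9651.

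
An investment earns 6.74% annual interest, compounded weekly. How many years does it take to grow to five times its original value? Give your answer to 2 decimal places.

23.89 years

(1 + 0.00129615)^(52t) = 5.
52t = ln 5 / ln(1 + 0.00129615) ≈ 1.6094/0.00129531 ≈ 1242.5074.
t ≈ 23.8944.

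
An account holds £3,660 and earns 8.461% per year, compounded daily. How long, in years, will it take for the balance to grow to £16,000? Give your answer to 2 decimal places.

We need (1 + 0.000231808)^(365t) = 4.3716, so 365t = ln 4.3716 / ln 1.000232 ≈ 6364.2978.
t ≈ 6364.2978/365 = 17.4364 years.

17.44 years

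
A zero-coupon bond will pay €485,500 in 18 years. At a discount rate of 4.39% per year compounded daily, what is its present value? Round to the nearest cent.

Growth factor = (1 + 0.0439/365)^6570 ≈ 2.20373243361.
P = 485,500/2.20373243361 ≈ 220,308.0522.

€220,308.05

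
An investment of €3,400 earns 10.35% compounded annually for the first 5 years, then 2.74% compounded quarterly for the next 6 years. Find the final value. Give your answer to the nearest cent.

After 5 years at 10.35%: 3,400 × 1.636295317 ≈ 5,563.4041.
Then 6 years at 2.74%: 5,563.4041 × 1.178025213 ≈ 6,553.8303.

€6,553.83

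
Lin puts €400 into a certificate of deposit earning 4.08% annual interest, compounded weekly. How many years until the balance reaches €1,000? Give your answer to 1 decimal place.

22.5 years

(1 + 0.000784615)^(52t) = 1,000/400 = 2.5.
52t·ln(1 + 0.000784615) = ln(2.5); 52t = 0.91629/0.000784308 ≈ 1168.2796.
t ≈ 22.4669 years.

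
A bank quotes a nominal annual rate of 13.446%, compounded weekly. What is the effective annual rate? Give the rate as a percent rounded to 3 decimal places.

14.372%

One year is 52 periods at 0.00258577 each: (1 + 0.00258577)^52 ≈ 1.14372.
EAR = 1.14372 − 1 ≈ 14.37204%.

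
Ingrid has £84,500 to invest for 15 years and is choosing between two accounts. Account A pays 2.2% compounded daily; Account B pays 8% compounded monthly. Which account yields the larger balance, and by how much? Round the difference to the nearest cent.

Account B, by £161,899.23

Account A growth factor: (1 + 0.022/365)^5475 ≈ 1.39095429562; balance ≈ 117,535.6380.
Account B growth factor: (1 + 0.08/12)^180 ≈ 3.30692147741; balance ≈ 279,434.8648.
Account B is larger by 161,899.2269.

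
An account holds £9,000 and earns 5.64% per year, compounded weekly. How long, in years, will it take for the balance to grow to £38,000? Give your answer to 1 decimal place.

We need (1 + 0.00108462)^(52t) = 4.2222, so 52t = ln 4.2222 / ln 1.001085 ≈ 1328.7130.
t ≈ 1328.7130/52 = 25.5522 years.

25.6 years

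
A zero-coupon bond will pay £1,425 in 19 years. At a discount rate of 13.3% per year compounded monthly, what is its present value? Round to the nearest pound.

Periodic rate = 13.3%/12 = 0.0110833; 228 periods.
P = 1,425/(1 + 0.133/12)^228 ≈ 1,425/12.34312007 ≈ 115.4489.

£115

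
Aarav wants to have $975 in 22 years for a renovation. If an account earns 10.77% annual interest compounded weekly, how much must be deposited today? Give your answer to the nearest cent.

Growth factor = (1 + 0.1077/52)^1144 ≈ 10.6648116.
P = 975/10.6648116 ≈ 91.4221.

$91.42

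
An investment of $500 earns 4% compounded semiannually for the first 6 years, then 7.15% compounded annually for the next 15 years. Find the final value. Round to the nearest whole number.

Phase 1: 500·(1 + 0.02)^12 ≈ 634.1209.
Phase 2: 634.1209·(1 + 0.0715)^15 ≈ 1,786.7126.

$1,787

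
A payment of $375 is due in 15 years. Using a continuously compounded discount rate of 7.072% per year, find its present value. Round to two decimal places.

P = A·e^(−rt) = 375·e^(−1.0608).
e^(−1.0608) ≈ 0.346178757, so P ≈ 129.8170.

$129.82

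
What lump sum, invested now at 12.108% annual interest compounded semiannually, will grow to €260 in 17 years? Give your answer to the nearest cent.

€35.24

Growth factor = (1 + 0.06054)^34 ≈ 7.37767996.
P = 260/7.37767996 ≈ 35.2414.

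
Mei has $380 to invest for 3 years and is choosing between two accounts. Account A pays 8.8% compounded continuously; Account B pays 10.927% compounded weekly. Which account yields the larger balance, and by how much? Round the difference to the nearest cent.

Account A growth factor: e^(0.088·3) = e^0.264 ≈ 1.3021282; balance ≈ 494.8087.
Account B growth factor: (1 + 0.10927/52)^156 ≈ 1.38744796; balance ≈ 527.2302.
Account B is larger by 32.4215.

Account B, by $32.42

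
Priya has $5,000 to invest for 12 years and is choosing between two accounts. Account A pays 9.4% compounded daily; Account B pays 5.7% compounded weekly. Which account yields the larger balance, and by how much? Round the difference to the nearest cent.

Account A, by $5,539.88

Account A growth factor: (1 + 0.094/365)^4380 ≈ 3.0890227403; balance ≈ 15,445.1137.
Account B growth factor: (1 + 0.057/52)^624 ≈ 1.981046795; balance ≈ 9,905.2340.
Account A is larger by 5,539.8797.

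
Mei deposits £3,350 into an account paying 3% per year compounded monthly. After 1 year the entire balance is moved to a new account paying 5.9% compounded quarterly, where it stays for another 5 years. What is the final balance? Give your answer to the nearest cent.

Phase 1: 3,350·(1 + 0.0025)^12 ≈ 3,451.8935.
Phase 2: 3,451.8935·(1 + 0.01475)^20 ≈ 4,626.3510.

£4,626.35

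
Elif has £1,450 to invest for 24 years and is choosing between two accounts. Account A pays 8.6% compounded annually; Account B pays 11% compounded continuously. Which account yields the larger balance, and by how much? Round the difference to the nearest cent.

Account B, by £9,816.86

Account A growth factor: (1 + 0.086)^24 ≈ 7.2429553186; balance ≈ 10,502.2852.
Account B growth factor: e^(0.11·24) = e^2.64 ≈ 14.013203608; balance ≈ 20,319.1452.
Account B is larger by 9,816.8600.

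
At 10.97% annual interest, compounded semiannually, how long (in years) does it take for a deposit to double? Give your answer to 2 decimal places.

(1 + 0.05485)^(2t) = 2.
2t = ln 2 / ln(1 + 0.05485) ≈ 0.69315/0.0533986 ≈ 12.9806.
t ≈ 6.4903.

6.49 years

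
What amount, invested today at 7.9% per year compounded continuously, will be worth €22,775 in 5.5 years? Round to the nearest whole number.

P = A·e^(−rt) = 22,775·e^(−0.4345).
e^(−0.4345) ≈ 0.64758838033, so P ≈ 14,748.8254.

€14,749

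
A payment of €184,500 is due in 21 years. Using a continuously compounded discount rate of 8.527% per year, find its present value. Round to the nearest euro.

P = A·e^(−rt) = 184,500·e^(−1.79067).
e^(−1.79067) ≈ 0.166848343819, so P ≈ 30,783.5194.

€30,784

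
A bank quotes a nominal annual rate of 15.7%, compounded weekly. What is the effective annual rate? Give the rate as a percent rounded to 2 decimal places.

EAR = (1 + 15.7%/52)^52 − 1 = (1 + 0.00301923)^52 − 1.
(1 + 0.00301923)^52 ≈ 1.169719, so EAR ≈ 16.97189%.

16.97%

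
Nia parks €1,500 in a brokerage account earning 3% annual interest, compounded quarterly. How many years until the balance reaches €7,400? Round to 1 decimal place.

53.4 years

We need (1 + 0.0075)^(4t) = 4.9333, so 4t = ln 4.9333 / ln 1.0075 ≈ 213.5990.
t ≈ 213.5990/4 = 53.3997 years.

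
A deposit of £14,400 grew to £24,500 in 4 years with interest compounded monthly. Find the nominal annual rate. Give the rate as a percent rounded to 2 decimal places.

The 48-period growth factor is 24,500/14,400 = 1.70139.
r/12 = 1.70139^(1/48) − 1 ≈ 0.0111333, so r ≈ 12·0.0111333 = 13.35995%.

13.36%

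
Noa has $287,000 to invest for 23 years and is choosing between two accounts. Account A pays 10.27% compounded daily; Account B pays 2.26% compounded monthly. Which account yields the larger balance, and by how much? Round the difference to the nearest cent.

Account A, by $2,562,571.57

Account A growth factor: (1 + 0.1027/365)^8395 ≈ 10.60969016939; balance ≈ 3,044,981.0786.
Account B growth factor: (1 + 0.0226/12)^276 ≈ 1.68086935934; balance ≈ 482,409.5061.
Account A is larger by 2,562,571.5725.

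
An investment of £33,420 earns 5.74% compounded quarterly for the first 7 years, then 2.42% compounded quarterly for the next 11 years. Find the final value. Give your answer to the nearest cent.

£64,942.15

After 7 years at 5.74%: 33,420 × 1.4902507158 ≈ 49,804.1789.
Then 11 years at 2.42%: 49,804.1789 × 1.3039498161 ≈ 64,942.1499.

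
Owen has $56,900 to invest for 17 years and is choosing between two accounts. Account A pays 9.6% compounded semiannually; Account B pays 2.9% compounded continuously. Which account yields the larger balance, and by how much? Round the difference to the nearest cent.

A: (1 + 0.048)^34 ≈ 4.92360960254, so 56,900 × 4.92360960254 ≈ 280,153.3864.
B: e^(0.029·17) = e^0.493 ≈ 1.6372205214, so 56,900 × 1.6372205214 ≈ 93,157.8477.
Difference ≈ 186,995.5387 in favor of A.

Account A, by $186,995.54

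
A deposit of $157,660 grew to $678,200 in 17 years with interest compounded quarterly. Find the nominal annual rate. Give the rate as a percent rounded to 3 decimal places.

The 68-period growth factor is 678,200/157,660 = 4.30166.
r/4 = 4.30166^(1/68) − 1 ≈ 0.0216877, so r ≈ 4·0.0216877 = 8.67509%.

8.675%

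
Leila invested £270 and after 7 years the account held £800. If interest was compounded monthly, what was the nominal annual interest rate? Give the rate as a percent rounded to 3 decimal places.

The 84-period growth factor is 800/270 = 2.96296.
r/12 = 2.96296^(1/84) − 1 ≈ 0.0130148, so r ≈ 12·0.0130148 = 15.61775%.

15.618%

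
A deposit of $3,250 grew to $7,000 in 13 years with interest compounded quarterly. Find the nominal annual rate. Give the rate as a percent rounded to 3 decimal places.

5.946%

The 52-period growth factor is 7,000/3,250 = 2.15385.
r/4 = 2.15385^(1/52) − 1 ≈ 0.0148643, so r ≈ 4·0.0148643 = 5.94572%.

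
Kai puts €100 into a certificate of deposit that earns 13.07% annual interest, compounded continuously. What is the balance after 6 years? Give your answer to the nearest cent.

€219.07

A = P·e^(rt) = 100·e^(0.1307·6) = 100·e^0.7842.
e^0.7842 ≈ 2.19065372, so A ≈ 219.0654.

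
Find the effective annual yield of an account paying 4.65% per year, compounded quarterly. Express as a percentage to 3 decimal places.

One year is 4 periods at 0.011625 each: (1 + 0.011625)^4 ≈ 1.047317.
EAR = 1.047317 − 1 ≈ 4.73171%.

4.732%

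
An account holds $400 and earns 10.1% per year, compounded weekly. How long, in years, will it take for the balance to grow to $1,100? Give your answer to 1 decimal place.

10.0 years

(1 + 0.00194231)^(52t) = 1,100/400 = 2.75.
52t·ln(1 + 0.00194231) = ln(2.75); 52t = 1.0116/0.00194042 ≈ 521.3299.
t ≈ 10.0256 years.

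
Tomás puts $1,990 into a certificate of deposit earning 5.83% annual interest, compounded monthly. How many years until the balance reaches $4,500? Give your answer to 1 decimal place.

We need (1 + 0.00485833)^(12t) = 2.2613, so 12t = ln 2.2613 / ln 1.004858 ≈ 168.3547.
t ≈ 168.3547/12 = 14.0296 years.

14.0 years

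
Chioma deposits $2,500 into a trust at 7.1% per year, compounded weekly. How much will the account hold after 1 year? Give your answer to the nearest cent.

$2,683.82

Growth factor = (1 + 0.071/52)^52 ≈ 1.073529237.
A ≈ 2,500 × 1.073529237 ≈ 2,683.8231.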